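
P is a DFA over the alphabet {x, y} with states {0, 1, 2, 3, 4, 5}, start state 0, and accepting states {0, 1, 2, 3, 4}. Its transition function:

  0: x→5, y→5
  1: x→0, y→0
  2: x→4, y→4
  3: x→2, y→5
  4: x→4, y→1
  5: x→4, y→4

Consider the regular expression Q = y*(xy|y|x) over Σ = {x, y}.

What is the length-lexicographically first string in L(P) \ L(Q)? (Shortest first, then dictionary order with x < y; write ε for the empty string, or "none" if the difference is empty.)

The empty string ε is accepted by P but not by Q.
Since ε is the unique shortest string, it is the required witness.

ε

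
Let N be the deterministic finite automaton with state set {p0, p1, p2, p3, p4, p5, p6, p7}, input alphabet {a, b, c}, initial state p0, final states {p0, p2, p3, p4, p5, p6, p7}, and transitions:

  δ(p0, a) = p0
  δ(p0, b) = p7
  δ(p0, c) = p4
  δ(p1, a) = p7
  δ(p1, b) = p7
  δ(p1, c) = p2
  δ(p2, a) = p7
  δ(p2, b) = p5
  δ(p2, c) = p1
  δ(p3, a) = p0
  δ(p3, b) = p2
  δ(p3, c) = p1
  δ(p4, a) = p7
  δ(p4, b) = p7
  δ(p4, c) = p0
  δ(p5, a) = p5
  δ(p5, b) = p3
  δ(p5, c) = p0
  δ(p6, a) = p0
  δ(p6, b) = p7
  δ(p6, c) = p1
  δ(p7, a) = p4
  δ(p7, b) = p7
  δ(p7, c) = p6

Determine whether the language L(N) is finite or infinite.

State p0 is reachable from the start and can reach an accepting state, and it lies on the cycle p0 → p0.
Traversing that cycle any number of times yields accepted strings of unbounded length, so the language is infinite.

infinite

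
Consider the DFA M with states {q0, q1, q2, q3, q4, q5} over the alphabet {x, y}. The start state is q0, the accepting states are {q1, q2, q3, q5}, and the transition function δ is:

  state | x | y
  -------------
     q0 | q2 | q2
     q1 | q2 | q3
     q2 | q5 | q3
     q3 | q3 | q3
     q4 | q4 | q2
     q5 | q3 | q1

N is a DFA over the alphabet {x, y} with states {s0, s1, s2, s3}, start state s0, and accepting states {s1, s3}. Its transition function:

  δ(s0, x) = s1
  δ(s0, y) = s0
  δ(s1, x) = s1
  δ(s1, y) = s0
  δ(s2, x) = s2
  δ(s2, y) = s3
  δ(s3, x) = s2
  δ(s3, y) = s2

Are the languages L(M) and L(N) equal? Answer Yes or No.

No

The string y is accepted by M but rejected by N.
So L(M) ≠ L(N).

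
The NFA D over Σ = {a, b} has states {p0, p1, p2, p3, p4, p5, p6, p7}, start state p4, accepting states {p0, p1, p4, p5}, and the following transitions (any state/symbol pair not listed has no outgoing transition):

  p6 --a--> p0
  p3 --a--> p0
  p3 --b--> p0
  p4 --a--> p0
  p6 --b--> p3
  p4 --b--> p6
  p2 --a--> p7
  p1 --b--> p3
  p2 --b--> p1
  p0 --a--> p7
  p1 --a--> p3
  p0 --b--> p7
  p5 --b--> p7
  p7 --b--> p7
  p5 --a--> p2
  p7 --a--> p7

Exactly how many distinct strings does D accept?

5

The useful subgraph on states {p0, p3, p4, p6} is acyclic, so L(D) is finite; the longest accepting path visits 4 useful states, giving maximum string length 3.
Counting accepting paths from p4 by length: 1 of length 0, 1 of length 1, 1 of length 2, 2 of length 3. Total 5.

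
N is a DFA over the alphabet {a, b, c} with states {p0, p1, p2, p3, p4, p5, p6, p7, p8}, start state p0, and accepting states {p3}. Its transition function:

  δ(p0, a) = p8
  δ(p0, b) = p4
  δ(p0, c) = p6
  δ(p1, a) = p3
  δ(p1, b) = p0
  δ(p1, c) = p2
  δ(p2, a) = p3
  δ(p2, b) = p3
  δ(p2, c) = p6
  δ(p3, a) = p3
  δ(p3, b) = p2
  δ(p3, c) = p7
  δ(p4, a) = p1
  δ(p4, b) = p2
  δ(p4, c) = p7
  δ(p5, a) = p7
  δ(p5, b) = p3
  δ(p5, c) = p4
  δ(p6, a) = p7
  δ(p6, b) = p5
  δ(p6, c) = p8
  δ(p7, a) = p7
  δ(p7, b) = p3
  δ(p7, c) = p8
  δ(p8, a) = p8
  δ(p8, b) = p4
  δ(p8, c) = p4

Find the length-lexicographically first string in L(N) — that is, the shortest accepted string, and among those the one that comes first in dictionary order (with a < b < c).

A breadth-first search from p0 reaches an accepting state first via the path p0 → p4 → p1 → p3 on input baa.
No string of length < 3 is accepted (BFS exhausts all shorter strings without reaching an accepting state), and baa is the lexicographically least accepting string of length 3.

baa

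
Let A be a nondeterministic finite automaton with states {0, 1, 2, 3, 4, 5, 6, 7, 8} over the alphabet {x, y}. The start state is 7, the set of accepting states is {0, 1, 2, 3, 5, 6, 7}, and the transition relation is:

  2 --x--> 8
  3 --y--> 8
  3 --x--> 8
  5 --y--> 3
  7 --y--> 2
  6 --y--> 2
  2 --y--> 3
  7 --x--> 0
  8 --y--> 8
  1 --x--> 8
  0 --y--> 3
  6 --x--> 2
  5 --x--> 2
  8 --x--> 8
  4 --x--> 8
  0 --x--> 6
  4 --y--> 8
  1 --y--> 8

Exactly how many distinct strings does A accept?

The useful subgraph on states {0, 2, 3, 6, 7} is acyclic, so L(A) is finite; the longest accepting path visits 5 useful states, giving maximum string length 4.
Counting accepting paths from 7 by length: 1 of length 0, 2 of length 1, 3 of length 2, 2 of length 3, 2 of length 4. Total 10.

10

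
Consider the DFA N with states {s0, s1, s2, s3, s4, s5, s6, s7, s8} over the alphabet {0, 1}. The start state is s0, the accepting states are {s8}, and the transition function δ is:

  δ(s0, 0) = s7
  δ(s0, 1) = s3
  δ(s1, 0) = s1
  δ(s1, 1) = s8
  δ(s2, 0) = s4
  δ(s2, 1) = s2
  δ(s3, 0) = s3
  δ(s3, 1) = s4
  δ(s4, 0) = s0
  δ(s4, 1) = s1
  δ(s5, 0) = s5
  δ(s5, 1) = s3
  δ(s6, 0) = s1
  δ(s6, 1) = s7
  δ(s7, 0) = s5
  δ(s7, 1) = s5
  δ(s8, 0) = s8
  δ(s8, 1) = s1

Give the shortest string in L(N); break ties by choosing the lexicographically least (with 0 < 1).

A breadth-first search from s0 reaches an accepting state first via the path s0 → s3 → s4 → s1 → s8 on input 1111.
No string of length < 4 is accepted (BFS exhausts all shorter strings without reaching an accepting state), and 1111 is the lexicographically least accepting string of length 4.

1111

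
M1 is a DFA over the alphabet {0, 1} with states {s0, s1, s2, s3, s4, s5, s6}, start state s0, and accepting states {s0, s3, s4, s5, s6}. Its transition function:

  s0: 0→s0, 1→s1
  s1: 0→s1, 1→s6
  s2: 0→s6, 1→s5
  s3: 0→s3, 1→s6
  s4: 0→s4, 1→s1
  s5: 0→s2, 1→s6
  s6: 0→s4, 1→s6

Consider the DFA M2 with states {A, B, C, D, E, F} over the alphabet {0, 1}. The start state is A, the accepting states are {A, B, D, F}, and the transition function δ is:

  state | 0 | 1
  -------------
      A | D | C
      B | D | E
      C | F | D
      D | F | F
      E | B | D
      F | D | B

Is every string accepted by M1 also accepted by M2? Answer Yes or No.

No

The string 0011 is in L(M1) but not in L(M2).
So L(M1) ⊄ L(M2).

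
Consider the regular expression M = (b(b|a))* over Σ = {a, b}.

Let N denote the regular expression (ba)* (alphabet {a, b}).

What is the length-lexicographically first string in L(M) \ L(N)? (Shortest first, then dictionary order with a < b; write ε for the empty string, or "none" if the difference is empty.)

The string bb is accepted by M but not by N.
No shorter string lies in the difference, and bb is the lexicographically first length-2 string in L(M) \ L(N).

bb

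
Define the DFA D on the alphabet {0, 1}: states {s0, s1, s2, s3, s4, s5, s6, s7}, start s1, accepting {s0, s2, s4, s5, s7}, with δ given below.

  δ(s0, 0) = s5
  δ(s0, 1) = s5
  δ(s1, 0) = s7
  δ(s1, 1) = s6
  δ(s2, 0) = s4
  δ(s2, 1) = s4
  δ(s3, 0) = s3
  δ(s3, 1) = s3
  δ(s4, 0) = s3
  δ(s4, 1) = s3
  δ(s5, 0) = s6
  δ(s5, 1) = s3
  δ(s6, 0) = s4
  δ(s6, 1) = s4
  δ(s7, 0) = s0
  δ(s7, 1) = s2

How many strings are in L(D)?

13

The useful subgraph on states {s0, s1, s2, s4, s5, s6, s7} is acyclic, so L(D) is finite; the longest accepting path visits 6 useful states, giving maximum string length 5.
Counting accepting paths from s1 by length: 1 of length 1, 4 of length 2, 4 of length 3, 4 of length 5. Total 13.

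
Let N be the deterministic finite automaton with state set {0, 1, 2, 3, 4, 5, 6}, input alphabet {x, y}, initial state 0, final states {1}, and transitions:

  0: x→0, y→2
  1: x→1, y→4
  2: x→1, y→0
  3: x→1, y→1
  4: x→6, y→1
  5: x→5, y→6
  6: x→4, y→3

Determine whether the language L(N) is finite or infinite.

infinite

State 0 is reachable from the start and can reach an accepting state, and it lies on the cycle 0 → 0.
Traversing that cycle any number of times yields accepted strings of unbounded length, so the language is infinite.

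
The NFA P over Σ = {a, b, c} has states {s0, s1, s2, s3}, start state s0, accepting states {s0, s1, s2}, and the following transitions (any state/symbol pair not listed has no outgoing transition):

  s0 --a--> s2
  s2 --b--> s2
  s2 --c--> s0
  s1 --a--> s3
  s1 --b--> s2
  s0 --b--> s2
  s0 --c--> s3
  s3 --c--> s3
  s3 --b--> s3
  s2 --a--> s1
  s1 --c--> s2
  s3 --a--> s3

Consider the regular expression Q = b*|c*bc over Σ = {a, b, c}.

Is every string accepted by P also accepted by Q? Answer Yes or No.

No

The string a is in L(P) but not in L(Q).
So L(P) ⊄ L(Q).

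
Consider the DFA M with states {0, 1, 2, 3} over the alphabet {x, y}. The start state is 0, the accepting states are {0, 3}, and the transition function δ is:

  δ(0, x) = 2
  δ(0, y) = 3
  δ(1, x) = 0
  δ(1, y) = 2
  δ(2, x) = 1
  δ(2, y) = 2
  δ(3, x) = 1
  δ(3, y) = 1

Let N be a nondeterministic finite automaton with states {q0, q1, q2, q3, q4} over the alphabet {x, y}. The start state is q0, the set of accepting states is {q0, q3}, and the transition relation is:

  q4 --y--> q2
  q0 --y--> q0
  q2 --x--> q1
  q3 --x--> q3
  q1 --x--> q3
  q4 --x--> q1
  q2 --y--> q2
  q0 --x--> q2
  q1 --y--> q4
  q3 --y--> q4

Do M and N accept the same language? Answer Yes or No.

No

The string yxx is accepted by M but rejected by N.
So L(M) ≠ L(N).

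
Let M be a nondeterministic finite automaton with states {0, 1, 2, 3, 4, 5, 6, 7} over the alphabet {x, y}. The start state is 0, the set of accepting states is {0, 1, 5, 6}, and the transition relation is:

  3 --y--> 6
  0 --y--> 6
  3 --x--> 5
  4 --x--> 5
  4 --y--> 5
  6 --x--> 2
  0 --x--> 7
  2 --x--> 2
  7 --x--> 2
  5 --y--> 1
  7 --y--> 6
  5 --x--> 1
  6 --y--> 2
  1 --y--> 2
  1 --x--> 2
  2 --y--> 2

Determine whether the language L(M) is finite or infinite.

The useful states (reachable from 0 and able to reach an accepting state) are {0, 6, 7}.
Restricted to these states the transition graph has no cycle, so every accepting path has bounded length and L is finite.

finite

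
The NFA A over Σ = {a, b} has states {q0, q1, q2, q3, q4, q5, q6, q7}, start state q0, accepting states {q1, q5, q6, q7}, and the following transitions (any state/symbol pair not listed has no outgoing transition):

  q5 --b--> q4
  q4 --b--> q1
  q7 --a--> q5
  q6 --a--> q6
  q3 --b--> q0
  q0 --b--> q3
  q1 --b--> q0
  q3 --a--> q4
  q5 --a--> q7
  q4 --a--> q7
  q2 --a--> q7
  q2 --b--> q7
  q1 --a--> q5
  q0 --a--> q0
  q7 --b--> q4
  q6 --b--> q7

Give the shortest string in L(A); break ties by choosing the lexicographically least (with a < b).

baa

A breadth-first search from q0 reaches an accepting state first via the path q0 → q3 → q4 → q7 on input baa.
No string of length < 3 is accepted (BFS exhausts all shorter strings without reaching an accepting state), and baa is the lexicographically least accepting string of length 3.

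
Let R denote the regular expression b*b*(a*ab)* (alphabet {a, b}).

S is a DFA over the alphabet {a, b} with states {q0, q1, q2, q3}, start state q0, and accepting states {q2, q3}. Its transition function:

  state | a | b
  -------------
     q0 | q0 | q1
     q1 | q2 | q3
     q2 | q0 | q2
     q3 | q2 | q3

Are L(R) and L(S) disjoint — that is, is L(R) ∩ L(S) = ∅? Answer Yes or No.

The string bb is accepted by both R and S.
Hence L(R) ∩ L(S) ≠ ∅.

No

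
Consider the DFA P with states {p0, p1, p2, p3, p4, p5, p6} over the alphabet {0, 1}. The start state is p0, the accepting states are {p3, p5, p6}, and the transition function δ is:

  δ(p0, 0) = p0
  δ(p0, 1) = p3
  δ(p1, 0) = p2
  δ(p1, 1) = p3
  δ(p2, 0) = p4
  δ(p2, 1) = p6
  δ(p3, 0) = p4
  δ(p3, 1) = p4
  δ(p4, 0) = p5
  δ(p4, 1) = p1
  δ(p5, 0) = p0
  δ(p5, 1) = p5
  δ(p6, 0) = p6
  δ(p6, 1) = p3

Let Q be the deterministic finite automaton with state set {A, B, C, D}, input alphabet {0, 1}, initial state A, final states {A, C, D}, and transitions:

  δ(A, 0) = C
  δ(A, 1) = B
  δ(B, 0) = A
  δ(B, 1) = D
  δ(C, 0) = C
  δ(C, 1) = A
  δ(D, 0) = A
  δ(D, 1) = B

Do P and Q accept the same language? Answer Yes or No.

No

The string 1 is accepted by P but rejected by Q.
So L(P) ≠ L(Q).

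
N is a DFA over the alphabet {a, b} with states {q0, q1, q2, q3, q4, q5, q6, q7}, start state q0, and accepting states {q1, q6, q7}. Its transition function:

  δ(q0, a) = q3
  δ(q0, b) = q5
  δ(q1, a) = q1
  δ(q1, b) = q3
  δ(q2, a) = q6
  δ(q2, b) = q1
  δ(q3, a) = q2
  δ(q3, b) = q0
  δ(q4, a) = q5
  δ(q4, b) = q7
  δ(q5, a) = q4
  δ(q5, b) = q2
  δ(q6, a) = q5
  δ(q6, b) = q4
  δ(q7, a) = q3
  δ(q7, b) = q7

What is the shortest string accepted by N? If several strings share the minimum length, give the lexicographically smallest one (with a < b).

A breadth-first search from q0 reaches an accepting state first via the path q0 → q3 → q2 → q6 on input aaa.
No string of length < 3 is accepted (BFS exhausts all shorter strings without reaching an accepting state), and aaa is the lexicographically least accepting string of length 3.

aaa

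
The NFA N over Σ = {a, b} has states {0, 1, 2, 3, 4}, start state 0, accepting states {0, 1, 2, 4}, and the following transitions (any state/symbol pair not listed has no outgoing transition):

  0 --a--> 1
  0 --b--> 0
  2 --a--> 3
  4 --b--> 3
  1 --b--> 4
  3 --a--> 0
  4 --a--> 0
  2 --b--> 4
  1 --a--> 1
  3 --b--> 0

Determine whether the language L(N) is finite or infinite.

State 0 is reachable from the start and can reach an accepting state, and it lies on the cycle 0 → 0.
Traversing that cycle any number of times yields accepted strings of unbounded length, so the language is infinite.

infinite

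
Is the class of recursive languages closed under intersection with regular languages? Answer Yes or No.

A regular language is decidable (simulate its DFA), so run that check and the decider for L and accept iff both accept; everything halts.
So the recursive languages are closed under intersection with a regular language.

Yes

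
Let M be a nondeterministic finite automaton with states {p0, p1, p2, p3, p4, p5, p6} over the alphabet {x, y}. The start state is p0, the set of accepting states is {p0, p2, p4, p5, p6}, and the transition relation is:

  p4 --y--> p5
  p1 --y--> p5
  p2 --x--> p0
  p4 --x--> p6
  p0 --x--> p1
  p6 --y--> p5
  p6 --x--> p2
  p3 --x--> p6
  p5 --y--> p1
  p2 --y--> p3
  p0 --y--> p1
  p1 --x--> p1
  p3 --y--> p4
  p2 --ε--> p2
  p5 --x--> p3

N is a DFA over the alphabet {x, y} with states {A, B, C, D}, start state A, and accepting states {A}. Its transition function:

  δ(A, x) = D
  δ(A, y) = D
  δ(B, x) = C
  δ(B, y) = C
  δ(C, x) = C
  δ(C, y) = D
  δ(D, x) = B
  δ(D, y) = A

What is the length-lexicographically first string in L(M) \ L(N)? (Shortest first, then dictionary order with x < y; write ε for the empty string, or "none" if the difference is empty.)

xxy

The string xxy is accepted by M but not by N.
No shorter string lies in the difference, and xxy is the lexicographically first length-3 string in L(M) \ L(N).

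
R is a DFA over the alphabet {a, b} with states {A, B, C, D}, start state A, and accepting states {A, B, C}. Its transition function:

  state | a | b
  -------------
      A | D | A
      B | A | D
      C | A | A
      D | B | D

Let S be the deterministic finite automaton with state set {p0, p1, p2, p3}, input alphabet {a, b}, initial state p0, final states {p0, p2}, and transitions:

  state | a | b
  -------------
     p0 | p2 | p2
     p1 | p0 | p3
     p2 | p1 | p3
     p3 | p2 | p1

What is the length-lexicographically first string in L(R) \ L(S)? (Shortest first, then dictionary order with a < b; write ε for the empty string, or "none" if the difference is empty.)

The string aa is accepted by R but not by S.
No shorter string lies in the difference, and aa is the lexicographically first length-2 string in L(R) \ L(S).

aa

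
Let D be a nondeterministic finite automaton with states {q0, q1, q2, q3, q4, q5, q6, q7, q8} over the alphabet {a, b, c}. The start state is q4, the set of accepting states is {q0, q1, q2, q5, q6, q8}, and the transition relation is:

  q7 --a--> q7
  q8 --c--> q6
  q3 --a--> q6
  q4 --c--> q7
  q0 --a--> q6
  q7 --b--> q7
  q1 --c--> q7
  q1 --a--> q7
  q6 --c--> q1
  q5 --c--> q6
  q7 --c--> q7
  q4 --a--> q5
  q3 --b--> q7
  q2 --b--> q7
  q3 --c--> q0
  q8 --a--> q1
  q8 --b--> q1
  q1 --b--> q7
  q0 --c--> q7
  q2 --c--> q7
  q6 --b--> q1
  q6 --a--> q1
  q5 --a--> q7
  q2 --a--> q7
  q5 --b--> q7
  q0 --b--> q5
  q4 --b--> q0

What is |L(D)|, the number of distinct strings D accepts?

15

The useful subgraph on states {q0, q1, q4, q5, q6} is acyclic, so L(D) is finite; the longest accepting path visits 5 useful states, giving maximum string length 4.
Counting accepting paths from q4 by length: 2 of length 1, 3 of length 2, 7 of length 3, 3 of length 4. Total 15.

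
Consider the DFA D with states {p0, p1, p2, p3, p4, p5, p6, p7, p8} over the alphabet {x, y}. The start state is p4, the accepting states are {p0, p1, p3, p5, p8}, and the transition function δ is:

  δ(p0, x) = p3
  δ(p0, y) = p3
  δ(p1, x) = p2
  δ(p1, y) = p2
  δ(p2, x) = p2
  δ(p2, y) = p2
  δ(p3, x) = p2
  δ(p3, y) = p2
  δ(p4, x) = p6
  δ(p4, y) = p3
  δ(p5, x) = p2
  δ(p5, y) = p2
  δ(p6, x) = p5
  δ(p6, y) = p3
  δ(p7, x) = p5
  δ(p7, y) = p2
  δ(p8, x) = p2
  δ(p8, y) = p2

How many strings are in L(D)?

3

The useful subgraph on states {p3, p4, p5, p6} is acyclic, so L(D) is finite; the longest accepting path visits 3 useful states, giving maximum string length 2.
Counting accepting paths from p4 by length: 1 of length 1, 2 of length 2. Total 3.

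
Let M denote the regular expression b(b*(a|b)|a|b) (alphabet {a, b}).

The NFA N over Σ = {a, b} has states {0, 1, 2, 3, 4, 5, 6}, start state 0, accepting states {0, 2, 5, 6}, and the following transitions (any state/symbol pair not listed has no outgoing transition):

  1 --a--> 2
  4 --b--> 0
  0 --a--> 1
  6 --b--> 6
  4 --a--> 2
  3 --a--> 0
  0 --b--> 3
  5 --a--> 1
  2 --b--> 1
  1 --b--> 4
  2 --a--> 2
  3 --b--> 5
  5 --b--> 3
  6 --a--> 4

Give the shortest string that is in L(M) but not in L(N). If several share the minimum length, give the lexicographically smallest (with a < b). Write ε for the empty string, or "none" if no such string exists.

bba

The string bba is accepted by M but not by N.
No shorter string lies in the difference, and bba is the lexicographically first length-3 string in L(M) \ L(N).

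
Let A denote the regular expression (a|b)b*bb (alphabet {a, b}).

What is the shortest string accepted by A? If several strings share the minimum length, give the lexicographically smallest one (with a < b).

By inspection of the expression, no string of length less than 3 matches, and abb is the lexicographically first match of length 3.

abb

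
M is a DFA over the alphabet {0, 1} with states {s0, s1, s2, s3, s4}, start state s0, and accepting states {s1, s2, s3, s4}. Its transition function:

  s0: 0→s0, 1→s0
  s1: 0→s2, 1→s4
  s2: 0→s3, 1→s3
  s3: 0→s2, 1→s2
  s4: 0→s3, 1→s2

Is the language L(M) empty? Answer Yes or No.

Yes

The states reachable from the start state are {s0}.
None of the accepting states {s1, s2, s3, s4} is reachable, so no string is accepted and L(M) = ∅.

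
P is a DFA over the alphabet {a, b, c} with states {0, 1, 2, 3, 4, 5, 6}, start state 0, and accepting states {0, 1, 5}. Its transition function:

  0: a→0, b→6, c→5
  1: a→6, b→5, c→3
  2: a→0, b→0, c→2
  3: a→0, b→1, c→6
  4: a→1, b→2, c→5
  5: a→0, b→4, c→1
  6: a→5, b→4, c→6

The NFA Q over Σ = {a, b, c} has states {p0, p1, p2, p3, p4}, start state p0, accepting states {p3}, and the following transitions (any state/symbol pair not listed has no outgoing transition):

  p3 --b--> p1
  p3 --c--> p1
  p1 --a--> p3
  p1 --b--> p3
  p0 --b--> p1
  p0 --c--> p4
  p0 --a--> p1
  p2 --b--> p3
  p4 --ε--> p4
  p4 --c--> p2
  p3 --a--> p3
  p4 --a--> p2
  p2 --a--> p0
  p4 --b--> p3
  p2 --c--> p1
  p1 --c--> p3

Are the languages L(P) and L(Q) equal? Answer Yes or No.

No

The empty string ε is accepted by P but rejected by Q.
So L(P) ≠ L(Q).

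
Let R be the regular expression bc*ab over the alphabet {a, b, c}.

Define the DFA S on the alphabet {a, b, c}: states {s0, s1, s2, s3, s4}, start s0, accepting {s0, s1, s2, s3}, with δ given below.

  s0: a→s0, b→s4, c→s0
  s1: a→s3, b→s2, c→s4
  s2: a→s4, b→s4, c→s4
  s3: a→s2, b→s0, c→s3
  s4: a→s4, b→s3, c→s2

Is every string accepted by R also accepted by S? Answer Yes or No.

Yes

Converting the expression R to a DFA (subset construction, then merging equivalent states) gives the minimal DFA with states {r0, r1, r2, r3, r4}, start state r0, accepting states {r4} and transitions r0: a→r1, b→r2, c→r1; r1: a→r1, b→r1, c→r1; r2: a→r3, b→r1, c→r2; r3: a→r1, b→r4, c→r1; r4: a→r1, b→r1, c→r1.
Exploring the product automaton R × S from the start pair (r0, s0), following both machines on each input symbol, reaches 9 state pairs: (r0, s0), (r1, s0), (r2, s4), (r1, s4), (r3, s4), (r1, s3), (r2, s2), (r1, s2), (r4, s3).
R accepts in {r4} and S accepts in {s0, s1, s2, s3}. The reachable pairs whose R-component is accepting are (r4, s3); in each of them the S-component is accepting too, so the product for L(R) \ L(S) (R-component accepting, S-component rejecting) has no reachable accepting pair and the difference is empty.
Hence every string in L(R) is also in L(S).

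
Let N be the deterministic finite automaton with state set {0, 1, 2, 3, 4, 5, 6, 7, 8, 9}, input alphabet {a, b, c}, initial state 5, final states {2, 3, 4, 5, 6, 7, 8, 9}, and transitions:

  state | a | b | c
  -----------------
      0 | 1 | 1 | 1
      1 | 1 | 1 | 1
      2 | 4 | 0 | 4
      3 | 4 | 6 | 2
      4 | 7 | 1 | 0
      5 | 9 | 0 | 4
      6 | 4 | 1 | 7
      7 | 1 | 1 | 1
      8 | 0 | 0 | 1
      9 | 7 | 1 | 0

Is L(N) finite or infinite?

The useful states (reachable from 5 and able to reach an accepting state) are {4, 5, 7, 9}.
Restricted to these states the transition graph has no cycle, so every accepting path has bounded length and L is finite.

finite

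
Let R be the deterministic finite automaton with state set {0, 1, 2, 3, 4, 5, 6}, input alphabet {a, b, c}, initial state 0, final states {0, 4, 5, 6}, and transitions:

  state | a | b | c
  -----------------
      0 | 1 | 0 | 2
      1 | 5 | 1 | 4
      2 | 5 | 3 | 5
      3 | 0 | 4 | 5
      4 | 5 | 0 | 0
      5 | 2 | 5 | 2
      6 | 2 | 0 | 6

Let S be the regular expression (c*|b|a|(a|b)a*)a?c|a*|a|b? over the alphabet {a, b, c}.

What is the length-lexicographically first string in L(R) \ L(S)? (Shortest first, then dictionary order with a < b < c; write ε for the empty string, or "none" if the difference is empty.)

bb

The string bb is accepted by R but not by S.
No shorter string lies in the difference, and bb is the lexicographically first length-2 string in L(R) \ L(S).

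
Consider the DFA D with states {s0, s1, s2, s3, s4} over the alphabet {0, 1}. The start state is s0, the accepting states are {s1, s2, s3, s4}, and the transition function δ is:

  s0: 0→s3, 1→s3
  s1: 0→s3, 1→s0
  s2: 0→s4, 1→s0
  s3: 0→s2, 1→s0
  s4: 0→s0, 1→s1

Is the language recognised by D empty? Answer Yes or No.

No

The string 0 is accepted: the run s0 → s3 ends in the accepting state s3.
Since at least one string is accepted, L(D) is not empty.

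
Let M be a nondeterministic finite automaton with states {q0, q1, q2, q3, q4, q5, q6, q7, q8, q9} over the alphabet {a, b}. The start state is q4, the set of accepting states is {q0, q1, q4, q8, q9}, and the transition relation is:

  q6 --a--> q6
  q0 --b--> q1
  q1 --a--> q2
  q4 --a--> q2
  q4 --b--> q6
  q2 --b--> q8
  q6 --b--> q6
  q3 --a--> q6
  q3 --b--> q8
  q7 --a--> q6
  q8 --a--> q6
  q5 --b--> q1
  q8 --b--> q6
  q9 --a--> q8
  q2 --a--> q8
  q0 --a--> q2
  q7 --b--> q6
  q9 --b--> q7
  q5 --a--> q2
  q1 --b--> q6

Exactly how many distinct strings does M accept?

The useful subgraph on states {q2, q4, q8} is acyclic, so L(M) is finite; the longest accepting path visits 3 useful states, giving maximum string length 2.
Counting accepting paths from q4 by length: 1 of length 0, 2 of length 2. Total 3.

3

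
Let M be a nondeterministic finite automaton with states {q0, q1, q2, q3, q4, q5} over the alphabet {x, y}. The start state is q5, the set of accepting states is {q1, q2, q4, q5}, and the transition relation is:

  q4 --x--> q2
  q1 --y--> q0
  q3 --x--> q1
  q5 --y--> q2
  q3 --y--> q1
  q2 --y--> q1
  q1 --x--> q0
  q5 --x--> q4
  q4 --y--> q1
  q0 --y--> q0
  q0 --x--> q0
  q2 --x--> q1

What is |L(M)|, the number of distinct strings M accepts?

9

The useful subgraph on states {q1, q2, q4, q5} is acyclic, so L(M) is finite; the longest accepting path visits 4 useful states, giving maximum string length 3.
Counting accepting paths from q5 by length: 1 of length 0, 2 of length 1, 4 of length 2, 2 of length 3. Total 9.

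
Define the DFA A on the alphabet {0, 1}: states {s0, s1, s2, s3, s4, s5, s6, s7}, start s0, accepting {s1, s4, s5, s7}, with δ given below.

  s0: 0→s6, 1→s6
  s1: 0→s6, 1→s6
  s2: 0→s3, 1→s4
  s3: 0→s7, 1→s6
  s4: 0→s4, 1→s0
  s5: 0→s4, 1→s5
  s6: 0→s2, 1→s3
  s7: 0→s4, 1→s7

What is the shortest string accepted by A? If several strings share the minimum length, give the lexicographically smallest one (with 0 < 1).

001

A breadth-first search from s0 reaches an accepting state first via the path s0 → s6 → s2 → s4 on input 001.
No string of length < 3 is accepted (BFS exhausts all shorter strings without reaching an accepting state), and 001 is the lexicographically least accepting string of length 3.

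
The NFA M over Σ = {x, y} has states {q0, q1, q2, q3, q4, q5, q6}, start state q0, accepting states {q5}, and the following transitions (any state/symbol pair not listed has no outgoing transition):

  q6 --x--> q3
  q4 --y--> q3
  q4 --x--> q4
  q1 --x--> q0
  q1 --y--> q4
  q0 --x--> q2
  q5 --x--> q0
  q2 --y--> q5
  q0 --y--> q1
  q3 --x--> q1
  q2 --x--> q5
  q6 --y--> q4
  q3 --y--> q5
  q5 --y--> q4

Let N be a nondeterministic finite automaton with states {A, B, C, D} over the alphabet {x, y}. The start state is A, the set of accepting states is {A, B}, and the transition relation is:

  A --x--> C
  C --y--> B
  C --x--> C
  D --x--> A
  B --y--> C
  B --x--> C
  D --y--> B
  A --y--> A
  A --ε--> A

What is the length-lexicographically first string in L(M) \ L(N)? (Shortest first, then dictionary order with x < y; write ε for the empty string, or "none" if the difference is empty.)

The string xx is accepted by M but not by N.
No shorter string lies in the difference, and xx is the lexicographically first length-2 string in L(M) \ L(N).

xx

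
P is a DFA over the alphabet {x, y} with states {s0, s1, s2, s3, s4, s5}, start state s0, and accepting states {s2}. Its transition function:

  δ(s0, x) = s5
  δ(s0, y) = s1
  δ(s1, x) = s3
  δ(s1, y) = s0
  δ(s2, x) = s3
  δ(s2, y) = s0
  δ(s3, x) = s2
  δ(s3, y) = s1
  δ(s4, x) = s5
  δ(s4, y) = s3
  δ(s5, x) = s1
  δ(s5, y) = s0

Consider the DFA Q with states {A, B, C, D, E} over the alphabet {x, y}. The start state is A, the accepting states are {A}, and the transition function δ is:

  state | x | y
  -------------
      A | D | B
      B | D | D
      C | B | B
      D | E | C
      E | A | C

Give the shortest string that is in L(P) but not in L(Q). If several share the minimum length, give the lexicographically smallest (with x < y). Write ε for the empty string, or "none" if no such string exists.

The string yxx is accepted by P but not by Q.
No shorter string lies in the difference, and yxx is the lexicographically first length-3 string in L(P) \ L(Q).

yxx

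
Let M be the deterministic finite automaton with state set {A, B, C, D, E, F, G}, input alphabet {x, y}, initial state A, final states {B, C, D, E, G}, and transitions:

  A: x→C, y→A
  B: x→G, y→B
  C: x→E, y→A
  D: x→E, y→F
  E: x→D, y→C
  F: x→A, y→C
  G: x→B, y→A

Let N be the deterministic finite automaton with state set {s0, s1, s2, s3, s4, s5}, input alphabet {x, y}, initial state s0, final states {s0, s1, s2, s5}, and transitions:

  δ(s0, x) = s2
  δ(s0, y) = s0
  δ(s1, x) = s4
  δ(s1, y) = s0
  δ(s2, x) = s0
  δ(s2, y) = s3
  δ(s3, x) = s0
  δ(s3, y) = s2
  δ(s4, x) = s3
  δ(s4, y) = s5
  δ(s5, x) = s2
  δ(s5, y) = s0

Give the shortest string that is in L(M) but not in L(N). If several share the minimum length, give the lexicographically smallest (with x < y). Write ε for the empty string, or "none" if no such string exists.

The string xxyxy is accepted by M but not by N.
No shorter string lies in the difference, and xxyxy is the lexicographically first length-5 string in L(M) \ L(N).

xxyxy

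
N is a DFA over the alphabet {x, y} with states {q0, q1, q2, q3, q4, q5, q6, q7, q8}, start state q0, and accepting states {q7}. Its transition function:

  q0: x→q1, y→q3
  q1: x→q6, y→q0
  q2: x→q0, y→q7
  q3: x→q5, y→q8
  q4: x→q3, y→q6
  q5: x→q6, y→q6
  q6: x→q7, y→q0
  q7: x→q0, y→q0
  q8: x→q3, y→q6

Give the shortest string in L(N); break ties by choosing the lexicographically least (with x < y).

A breadth-first search from q0 reaches an accepting state first via the path q0 → q1 → q6 → q7 on input xxx.
No string of length < 3 is accepted (BFS exhausts all shorter strings without reaching an accepting state), and xxx is the lexicographically least accepting string of length 3.

xxx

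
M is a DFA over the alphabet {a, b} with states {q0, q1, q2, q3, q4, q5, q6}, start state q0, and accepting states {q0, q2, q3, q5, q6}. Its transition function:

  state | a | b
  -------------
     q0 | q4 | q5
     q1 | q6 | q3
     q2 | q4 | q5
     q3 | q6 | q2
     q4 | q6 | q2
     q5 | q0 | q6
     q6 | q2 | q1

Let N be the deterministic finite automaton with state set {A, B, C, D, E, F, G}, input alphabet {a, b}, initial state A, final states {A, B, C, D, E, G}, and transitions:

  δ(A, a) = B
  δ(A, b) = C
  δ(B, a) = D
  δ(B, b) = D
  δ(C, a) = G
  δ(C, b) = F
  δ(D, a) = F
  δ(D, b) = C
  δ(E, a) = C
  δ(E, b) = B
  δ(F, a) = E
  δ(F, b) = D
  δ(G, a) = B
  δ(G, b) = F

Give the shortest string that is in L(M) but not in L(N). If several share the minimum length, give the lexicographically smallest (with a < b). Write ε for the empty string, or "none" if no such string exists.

The string bb is accepted by M but not by N.
No shorter string lies in the difference, and bb is the lexicographically first length-2 string in L(M) \ L(N).

bb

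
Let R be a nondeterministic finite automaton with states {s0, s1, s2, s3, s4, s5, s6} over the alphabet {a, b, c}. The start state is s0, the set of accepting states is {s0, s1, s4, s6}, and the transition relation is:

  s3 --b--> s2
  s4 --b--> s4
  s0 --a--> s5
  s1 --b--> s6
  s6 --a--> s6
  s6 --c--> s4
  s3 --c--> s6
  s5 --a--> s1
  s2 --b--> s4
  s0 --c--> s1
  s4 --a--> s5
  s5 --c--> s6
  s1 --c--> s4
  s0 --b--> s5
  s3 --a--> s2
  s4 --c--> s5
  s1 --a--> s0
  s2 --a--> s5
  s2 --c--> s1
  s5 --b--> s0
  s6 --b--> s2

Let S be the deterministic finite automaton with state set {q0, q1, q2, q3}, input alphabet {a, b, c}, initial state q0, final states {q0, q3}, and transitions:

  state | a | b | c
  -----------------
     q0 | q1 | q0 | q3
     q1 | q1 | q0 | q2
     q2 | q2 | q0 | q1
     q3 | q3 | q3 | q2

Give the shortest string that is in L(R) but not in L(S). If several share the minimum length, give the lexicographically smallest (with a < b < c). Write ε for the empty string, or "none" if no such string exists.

aa

The string aa is accepted by R but not by S.
No shorter string lies in the difference, and aa is the lexicographically first length-2 string in L(R) \ L(S).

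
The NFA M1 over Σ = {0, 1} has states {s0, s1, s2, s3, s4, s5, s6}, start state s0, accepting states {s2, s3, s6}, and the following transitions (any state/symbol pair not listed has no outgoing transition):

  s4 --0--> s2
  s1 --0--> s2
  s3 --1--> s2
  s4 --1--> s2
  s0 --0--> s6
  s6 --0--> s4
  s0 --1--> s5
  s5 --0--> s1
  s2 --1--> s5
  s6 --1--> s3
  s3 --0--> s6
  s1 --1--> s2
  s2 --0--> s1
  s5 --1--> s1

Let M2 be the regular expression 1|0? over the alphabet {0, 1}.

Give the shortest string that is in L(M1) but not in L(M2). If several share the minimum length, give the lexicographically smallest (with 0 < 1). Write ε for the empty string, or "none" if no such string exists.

The string 01 is accepted by M1 but not by M2.
No shorter string lies in the difference, and 01 is the lexicographically first length-2 string in L(M1) \ L(M2).

01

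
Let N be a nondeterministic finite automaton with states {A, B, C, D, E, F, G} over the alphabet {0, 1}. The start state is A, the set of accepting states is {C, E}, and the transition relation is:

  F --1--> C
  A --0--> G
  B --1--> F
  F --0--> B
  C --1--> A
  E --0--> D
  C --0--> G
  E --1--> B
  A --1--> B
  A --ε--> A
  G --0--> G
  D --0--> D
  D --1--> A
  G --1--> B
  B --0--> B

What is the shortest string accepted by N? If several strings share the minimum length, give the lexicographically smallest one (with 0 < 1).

111

A breadth-first search from A reaches an accepting state first via the path A → B → F → C on input 111.
No string of length < 3 is accepted (BFS exhausts all shorter strings without reaching an accepting state), and 111 is the lexicographically least accepting string of length 3.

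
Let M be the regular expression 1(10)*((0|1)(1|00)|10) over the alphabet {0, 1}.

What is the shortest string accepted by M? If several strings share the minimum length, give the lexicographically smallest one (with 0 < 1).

By inspection of the expression, no string of length less than 3 matches, and 101 is the lexicographically first match of length 3.

101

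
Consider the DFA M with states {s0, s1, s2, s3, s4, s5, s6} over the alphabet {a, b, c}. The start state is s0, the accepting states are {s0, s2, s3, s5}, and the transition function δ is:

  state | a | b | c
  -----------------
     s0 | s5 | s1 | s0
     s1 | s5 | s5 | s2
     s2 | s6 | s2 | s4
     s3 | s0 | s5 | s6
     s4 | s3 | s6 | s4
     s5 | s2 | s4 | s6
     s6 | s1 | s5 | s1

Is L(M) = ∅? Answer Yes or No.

The empty string ε is accepted: the run s0 ends in the accepting state s0.
Since at least one string is accepted, L(M) is not empty.

No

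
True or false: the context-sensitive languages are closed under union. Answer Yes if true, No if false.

A linear-bounded automaton can nondeterministically choose to simulate the LBA for L₁ or the LBA for L₂; equivalently, with disjoint nonterminals, S → S₁ | S₂ added to two noncontracting grammars is still noncontracting.
So the context-sensitive languages are closed under union.

Yes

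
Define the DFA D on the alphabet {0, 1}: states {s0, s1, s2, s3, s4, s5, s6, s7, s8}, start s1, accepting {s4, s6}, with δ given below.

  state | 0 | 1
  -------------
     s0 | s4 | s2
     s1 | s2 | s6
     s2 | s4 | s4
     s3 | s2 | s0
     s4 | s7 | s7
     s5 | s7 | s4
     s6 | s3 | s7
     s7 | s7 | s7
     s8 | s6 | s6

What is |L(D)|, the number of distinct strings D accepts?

8

The useful subgraph on states {s0, s1, s2, s3, s4, s6} is acyclic, so L(D) is finite; the longest accepting path visits 6 useful states, giving maximum string length 5.
Counting accepting paths from s1 by length: 1 of length 1, 2 of length 2, 3 of length 4, 2 of length 5. Total 8.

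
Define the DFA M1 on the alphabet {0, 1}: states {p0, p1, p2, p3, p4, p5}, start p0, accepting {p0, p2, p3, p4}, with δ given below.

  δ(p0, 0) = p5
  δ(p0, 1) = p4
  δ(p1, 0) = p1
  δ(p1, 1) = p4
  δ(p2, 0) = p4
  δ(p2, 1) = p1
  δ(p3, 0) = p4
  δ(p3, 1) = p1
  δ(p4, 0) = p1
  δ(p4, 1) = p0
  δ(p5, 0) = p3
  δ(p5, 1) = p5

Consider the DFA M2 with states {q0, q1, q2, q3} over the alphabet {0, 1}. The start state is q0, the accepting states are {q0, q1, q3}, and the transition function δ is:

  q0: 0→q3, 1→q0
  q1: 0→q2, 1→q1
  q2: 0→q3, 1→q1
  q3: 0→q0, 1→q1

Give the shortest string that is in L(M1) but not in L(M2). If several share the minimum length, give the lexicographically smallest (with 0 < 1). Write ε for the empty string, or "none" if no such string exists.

The string 010 is accepted by M1 but not by M2.
No shorter string lies in the difference, and 010 is the lexicographically first length-3 string in L(M1) \ L(M2).

010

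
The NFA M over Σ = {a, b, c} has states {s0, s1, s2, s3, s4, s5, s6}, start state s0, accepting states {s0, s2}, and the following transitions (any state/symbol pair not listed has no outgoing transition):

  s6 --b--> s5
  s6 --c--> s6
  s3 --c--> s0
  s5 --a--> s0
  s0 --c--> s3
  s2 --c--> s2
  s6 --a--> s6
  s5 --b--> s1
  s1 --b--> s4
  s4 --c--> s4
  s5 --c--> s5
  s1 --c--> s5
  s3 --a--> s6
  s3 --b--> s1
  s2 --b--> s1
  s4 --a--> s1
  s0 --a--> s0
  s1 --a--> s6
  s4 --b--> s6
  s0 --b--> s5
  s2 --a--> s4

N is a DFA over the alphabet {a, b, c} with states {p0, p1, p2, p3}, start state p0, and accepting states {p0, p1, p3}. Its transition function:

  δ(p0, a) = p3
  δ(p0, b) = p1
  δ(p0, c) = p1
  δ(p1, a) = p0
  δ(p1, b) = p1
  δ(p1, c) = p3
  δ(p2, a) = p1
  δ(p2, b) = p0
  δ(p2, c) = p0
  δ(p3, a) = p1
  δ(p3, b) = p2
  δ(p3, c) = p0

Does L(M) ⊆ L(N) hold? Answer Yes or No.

Yes

Exploring the product automaton M × N from the start pair (s0, p0), following both machines on each input symbol, reaches 22 state pairs: (s0, p0), (s0, p3), (s5, p1), (s3, p1), (s0, p1), (s5, p2), (s3, p0), (s1, p1), (s5, p3), (s6, p0), (s3, p3), (s1, p0), (s5, p0), (s6, p3), (s4, p1), (s1, p2), (s6, p1), (s4, p3), (s4, p0), (s6, p2), (s1, p3), (s4, p2).
M accepts in {s0, s2} and N accepts in {p0, p1, p3}. The reachable pairs whose M-component is accepting are (s0, p0), (s0, p3), (s0, p1); in each of them the N-component is accepting too, so the product for L(M) \ L(N) (M-component accepting, N-component rejecting) has no reachable accepting pair and the difference is empty.
Hence every string in L(M) is also in L(N).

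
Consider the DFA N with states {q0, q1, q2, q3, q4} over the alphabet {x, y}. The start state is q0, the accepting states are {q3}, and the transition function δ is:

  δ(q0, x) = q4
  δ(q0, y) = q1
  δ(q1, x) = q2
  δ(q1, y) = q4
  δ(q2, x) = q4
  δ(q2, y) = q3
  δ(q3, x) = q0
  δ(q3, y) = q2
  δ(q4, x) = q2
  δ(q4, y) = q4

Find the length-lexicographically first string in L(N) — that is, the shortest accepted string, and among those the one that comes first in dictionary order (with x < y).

A breadth-first search from q0 reaches an accepting state first via the path q0 → q4 → q2 → q3 on input xxy.
No string of length < 3 is accepted (BFS exhausts all shorter strings without reaching an accepting state), and xxy is the lexicographically least accepting string of length 3.

xxy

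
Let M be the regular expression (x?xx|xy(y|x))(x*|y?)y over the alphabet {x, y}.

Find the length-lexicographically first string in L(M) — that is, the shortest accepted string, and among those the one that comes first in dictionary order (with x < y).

xxy

By inspection of the expression, no string of length less than 3 matches, and xxy is the lexicographically first match of length 3.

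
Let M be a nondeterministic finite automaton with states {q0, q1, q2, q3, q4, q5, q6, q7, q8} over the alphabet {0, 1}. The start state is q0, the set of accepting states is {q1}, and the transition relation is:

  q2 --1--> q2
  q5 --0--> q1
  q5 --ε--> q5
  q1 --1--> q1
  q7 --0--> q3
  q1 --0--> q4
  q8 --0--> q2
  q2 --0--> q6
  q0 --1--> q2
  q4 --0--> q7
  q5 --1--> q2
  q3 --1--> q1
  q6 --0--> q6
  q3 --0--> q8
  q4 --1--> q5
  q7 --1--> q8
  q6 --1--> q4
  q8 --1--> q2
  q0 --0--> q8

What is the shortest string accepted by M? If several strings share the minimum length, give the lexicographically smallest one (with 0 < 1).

10110

A breadth-first search from q0 reaches an accepting state first via the path q0 → q2 → q6 → q4 → q5 → q1 on input 10110.
No string of length < 5 is accepted (BFS exhausts all shorter strings without reaching an accepting state), and 10110 is the lexicographically least accepting string of length 5.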